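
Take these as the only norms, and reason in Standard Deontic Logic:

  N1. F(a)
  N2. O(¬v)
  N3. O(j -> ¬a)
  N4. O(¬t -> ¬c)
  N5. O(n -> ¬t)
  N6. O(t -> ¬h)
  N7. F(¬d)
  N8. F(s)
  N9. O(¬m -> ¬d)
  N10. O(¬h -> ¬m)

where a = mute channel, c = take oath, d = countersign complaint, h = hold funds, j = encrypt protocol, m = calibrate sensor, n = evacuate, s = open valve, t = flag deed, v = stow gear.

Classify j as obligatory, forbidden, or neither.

Premise 3 is O(j -> ¬a); even if O(¬a) held, inferring O(j) would be affirming the consequent — invalid.
No premise or chain of K-axiom applications forces O(j), and none forces O(¬j). So j is neither obligatory nor forbidden under these norms.

Neither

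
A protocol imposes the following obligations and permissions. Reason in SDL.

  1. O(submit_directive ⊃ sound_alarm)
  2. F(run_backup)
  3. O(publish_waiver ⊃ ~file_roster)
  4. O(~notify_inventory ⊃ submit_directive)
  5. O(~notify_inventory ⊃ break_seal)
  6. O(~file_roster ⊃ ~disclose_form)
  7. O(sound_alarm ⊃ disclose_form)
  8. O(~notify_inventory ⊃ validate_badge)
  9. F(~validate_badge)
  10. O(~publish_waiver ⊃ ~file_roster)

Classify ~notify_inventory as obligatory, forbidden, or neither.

Forbidden

Premises 3 and 10 are O(publish_waiver ⊃ ~file_roster) and O(~publish_waiver ⊃ ~file_roster); every ideal world satisfies publish_waiver or ~publish_waiver, so in either case ~file_roster holds — hence O(~file_roster).
With premise 6, O(~file_roster ⊃ ~disclose_form), the K-axiom yields O(~disclose_form).
Premise 7 is O(sound_alarm ⊃ disclose_form); contrapositively O(~disclose_form ⊃ ~sound_alarm). Since O(~disclose_form) holds, K gives O(~sound_alarm).
Premise 1, O(submit_directive ⊃ sound_alarm), contraposes to O(~sound_alarm ⊃ ~submit_directive); with O(~sound_alarm) we get O(~submit_directive).
Premise 4, O(~notify_inventory ⊃ submit_directive), contraposes to O(~submit_directive ⊃ notify_inventory); with O(~submit_directive) we get O(notify_inventory).
Premises 2, 5, 8, 9 do not contribute to this derivation.
Thus O(notify_inventory), which is F(~notify_inventory): ~notify_inventory is forbidden.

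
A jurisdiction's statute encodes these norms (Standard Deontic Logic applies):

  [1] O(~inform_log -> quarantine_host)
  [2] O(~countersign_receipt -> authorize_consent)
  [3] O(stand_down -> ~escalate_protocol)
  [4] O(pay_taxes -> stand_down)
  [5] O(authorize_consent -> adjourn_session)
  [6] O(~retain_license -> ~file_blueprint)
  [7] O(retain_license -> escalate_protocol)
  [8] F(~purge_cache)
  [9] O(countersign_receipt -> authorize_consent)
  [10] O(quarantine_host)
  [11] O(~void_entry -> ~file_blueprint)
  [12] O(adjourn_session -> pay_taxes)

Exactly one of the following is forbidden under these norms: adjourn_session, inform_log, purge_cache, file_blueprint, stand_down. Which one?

file_blueprint

By case analysis on ~countersign_receipt: premise 2 gives O(~countersign_receipt -> authorize_consent) and premise 9 gives O(countersign_receipt -> authorize_consent), so O(authorize_consent) either way.
From O(authorize_consent) and premise 5, O(authorize_consent -> adjourn_session), we obtain O(adjourn_session).
From O(adjourn_session) and premise 12, O(adjourn_session -> pay_taxes), we obtain O(pay_taxes).
Premise 4 is O(pay_taxes -> stand_down); since O(pay_taxes), deontic closure gives O(stand_down).
With premise 3, O(stand_down -> ~escalate_protocol), the K-axiom yields O(~escalate_protocol).
The contrapositive of premise 7 (O(retain_license -> escalate_protocol)) is O(~escalate_protocol -> ~retain_license), and O(~escalate_protocol) is already established, so O(~retain_license).
From O(~retain_license) and premise 6, O(~retain_license -> ~file_blueprint), we obtain O(~file_blueprint).
So O(~file_blueprint) holds, i.e. file_blueprint is forbidden. None of the other listed options is forbidden under the premises.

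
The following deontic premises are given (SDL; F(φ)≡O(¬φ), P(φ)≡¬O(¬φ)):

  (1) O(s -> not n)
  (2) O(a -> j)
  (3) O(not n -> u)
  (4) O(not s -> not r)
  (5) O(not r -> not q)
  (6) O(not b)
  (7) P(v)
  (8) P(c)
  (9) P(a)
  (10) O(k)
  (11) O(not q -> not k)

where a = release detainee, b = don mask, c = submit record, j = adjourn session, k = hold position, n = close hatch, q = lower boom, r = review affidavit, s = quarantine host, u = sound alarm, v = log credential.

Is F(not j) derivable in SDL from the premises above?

Premise 2 is O(a -> j), but O(a) is not derivable from the premises (the permission P(a) asserts only not O(not a), not O(a)), so it does not yield O(j).
No other premise forces O(j). An ideal world satisfying every premise can still have not j true, so F(not j) is not derivable.

No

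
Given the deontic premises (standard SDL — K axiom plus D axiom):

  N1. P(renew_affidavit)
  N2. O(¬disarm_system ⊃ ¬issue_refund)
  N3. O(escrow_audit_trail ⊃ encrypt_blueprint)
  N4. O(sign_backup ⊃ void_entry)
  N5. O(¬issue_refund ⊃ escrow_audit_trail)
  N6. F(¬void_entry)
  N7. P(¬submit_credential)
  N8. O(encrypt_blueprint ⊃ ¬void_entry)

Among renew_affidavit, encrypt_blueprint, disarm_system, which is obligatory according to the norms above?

disarm_system

Premise 6 is F(¬void_entry), i.e. O(void_entry).
Premise 8, O(encrypt_blueprint ⊃ ¬void_entry), contraposes to O(void_entry ⊃ ¬encrypt_blueprint); with O(void_entry) we get O(¬encrypt_blueprint).
Premise 3, O(escrow_audit_trail ⊃ encrypt_blueprint), contraposes to O(¬encrypt_blueprint ⊃ ¬escrow_audit_trail); with O(¬encrypt_blueprint) we get O(¬escrow_audit_trail).
Premise 5 is O(¬issue_refund ⊃ escrow_audit_trail); contrapositively O(¬escrow_audit_trail ⊃ issue_refund). Since O(¬escrow_audit_trail) holds, K gives O(issue_refund).
The contrapositive of premise 2 (O(¬disarm_system ⊃ ¬issue_refund)) is O(issue_refund ⊃ disarm_system), and O(issue_refund) is already established, so O(disarm_system).
So O(disarm_system) holds — disarm_system is obligatory. None of the other listed options is made obligatory by any chain of premises.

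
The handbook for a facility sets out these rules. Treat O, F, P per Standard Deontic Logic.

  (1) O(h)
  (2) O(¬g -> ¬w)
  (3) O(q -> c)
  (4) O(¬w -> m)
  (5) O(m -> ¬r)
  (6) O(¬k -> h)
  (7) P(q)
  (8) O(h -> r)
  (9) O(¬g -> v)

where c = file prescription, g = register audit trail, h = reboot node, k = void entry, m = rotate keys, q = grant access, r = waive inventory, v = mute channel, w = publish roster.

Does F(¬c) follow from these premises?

Premise 3 is O(q -> c), but O(q) is not derivable from the premises (the permission P(q) asserts only ¬O(¬q), not O(q)), so it does not yield O(c).
No other premise forces O(c). An ideal world satisfying every premise can still have ¬c true, so F(¬c) is not derivable.

No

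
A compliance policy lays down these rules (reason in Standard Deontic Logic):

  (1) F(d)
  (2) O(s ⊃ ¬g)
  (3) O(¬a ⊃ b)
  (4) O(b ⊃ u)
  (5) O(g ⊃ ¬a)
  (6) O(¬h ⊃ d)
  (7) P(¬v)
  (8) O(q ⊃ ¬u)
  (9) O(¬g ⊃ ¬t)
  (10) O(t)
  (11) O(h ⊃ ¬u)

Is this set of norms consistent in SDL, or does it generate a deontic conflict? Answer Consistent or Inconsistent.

F(d) at premise 1 means O(¬d).
The contrapositive of premise 6 (O(¬h ⊃ d)) is O(¬d ⊃ h), and O(¬d) is already established, so O(h).
Applying K to premise 11 (O(h ⊃ ¬u)) and O(h) yields O(¬u).
The contrapositive of premise 4 (O(b ⊃ u)) is O(¬u ⊃ ¬b), and O(¬u) is already established, so O(¬b).
The contrapositive of premise 3 (O(¬a ⊃ b)) is O(¬b ⊃ a), and O(¬b) is already established, so O(a).
Premise 5, O(g ⊃ ¬a), contraposes to O(a ⊃ ¬g); with O(a) we get O(¬g).
With premise 9, O(¬g ⊃ ¬t), the K-axiom yields O(¬t).
But premise 10 directly asserts O(t).
We now have both O(¬t) and O(t) — t is simultaneously obligatory and forbidden, violating the D-axiom.

Inconsistent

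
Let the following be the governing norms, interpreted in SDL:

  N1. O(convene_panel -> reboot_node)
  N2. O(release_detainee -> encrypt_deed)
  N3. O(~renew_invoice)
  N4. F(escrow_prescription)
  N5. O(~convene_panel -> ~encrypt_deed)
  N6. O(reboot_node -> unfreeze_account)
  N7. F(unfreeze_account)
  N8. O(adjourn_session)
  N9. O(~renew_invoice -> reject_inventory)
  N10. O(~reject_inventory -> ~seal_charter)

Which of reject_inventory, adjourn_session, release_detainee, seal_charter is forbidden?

Premise 7 is F(unfreeze_account), i.e. O(~unfreeze_account).
Premise 6 is O(reboot_node -> unfreeze_account); contrapositively O(~unfreeze_account -> ~reboot_node). Since O(~unfreeze_account) holds, K gives O(~reboot_node).
Premise 1 is O(convene_panel -> reboot_node); contrapositively O(~reboot_node -> ~convene_panel). Since O(~reboot_node) holds, K gives O(~convene_panel).
With premise 5, O(~convene_panel -> ~encrypt_deed), the K-axiom yields O(~encrypt_deed).
The contrapositive of premise 2 (O(release_detainee -> encrypt_deed)) is O(~encrypt_deed -> ~release_detainee), and O(~encrypt_deed) is already established, so O(~release_detainee).
So O(~release_detainee) holds, i.e. release_detainee is forbidden. None of the other listed options is forbidden under the premises.

release_detainee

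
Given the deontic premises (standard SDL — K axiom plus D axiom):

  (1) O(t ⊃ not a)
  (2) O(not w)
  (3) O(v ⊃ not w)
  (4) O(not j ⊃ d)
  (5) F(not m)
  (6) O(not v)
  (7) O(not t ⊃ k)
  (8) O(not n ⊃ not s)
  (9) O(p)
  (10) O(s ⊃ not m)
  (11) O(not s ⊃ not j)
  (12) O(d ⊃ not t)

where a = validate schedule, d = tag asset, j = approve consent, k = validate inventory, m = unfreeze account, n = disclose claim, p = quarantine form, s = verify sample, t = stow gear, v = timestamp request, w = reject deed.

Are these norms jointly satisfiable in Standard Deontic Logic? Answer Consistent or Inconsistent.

Premise 3 is O(v ⊃ not w); even if O(not w) held, inferring O(v) would be affirming the consequent — invalid.
So O(v) is not derivable, and the apparent clash with O(not v) does not arise.
A world satisfying every obligation exists (e.g. a=false, d=true, j=false, k=true, m=true, n=false, p=true, s=false, t=false, v=false, w=false); no atom is both obligatory and forbidden, so the set is consistent.

Consistent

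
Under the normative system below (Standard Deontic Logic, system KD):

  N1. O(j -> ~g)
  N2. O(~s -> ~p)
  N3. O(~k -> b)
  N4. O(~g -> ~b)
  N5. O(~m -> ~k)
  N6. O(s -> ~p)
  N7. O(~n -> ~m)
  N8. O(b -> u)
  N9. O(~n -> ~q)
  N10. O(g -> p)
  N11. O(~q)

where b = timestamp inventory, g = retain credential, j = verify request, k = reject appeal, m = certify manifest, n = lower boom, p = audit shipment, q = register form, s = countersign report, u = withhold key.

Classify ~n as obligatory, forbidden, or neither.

Forbidden

Premises 6 and 2 cover both cases: O(s -> ~p) and O(~s -> ~p). Since s ∨ ~s is a tautology, O(~p) follows.
The contrapositive of premise 10 (O(g -> p)) is O(~p -> ~g), and O(~p) is already established, so O(~g).
Premise 4 is O(~g -> ~b); since O(~g), deontic closure gives O(~b).
Premise 3 is O(~k -> b); contrapositively O(~b -> k). Since O(~b) holds, K gives O(k).
Premise 5 is O(~m -> ~k); contrapositively O(k -> m). Since O(k) holds, K gives O(m).
The contrapositive of premise 7 (O(~n -> ~m)) is O(m -> n), and O(m) is already established, so O(n).
Premises 1, 8, 9, 11 do not contribute to this derivation.
Thus O(n), which is F(~n): ~n is forbidden.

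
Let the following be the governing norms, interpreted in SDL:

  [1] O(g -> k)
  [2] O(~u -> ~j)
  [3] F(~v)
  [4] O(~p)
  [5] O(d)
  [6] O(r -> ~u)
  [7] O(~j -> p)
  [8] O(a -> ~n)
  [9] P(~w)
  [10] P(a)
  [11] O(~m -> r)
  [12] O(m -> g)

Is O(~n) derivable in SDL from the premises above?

Premise 8 is O(a -> ~n), but O(a) is not derivable from the premises (the permission P(a) asserts only ~O(~a), not O(a)), so it does not yield O(~n).
No other premise forces O(~n). An ideal world satisfying every premise can still have ~n false, so O(~n) is not derivable.

No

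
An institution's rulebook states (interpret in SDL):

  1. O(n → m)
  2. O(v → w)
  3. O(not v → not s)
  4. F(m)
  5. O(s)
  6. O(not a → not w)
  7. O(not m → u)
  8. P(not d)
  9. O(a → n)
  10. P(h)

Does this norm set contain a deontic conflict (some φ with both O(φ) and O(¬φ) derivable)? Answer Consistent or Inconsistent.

Inconsistent

From premise 5 we have O(s).
The contrapositive of premise 3 (O(not v → not s)) is O(s → v), and O(s) is already established, so O(v).
From O(v) and premise 2, O(v → w), we obtain O(w).
Premise 6 is O(not a → not w); contrapositively O(w → a). Since O(w) holds, K gives O(a).
From O(a) and premise 9, O(a → n), we obtain O(n).
From O(n) and premise 1, O(n → m), we obtain O(m).
Yet premise 4 is F(m), i.e. O(not m).
We now have both O(m) and O(not m) — m is simultaneously obligatory and forbidden, violating the D-axiom.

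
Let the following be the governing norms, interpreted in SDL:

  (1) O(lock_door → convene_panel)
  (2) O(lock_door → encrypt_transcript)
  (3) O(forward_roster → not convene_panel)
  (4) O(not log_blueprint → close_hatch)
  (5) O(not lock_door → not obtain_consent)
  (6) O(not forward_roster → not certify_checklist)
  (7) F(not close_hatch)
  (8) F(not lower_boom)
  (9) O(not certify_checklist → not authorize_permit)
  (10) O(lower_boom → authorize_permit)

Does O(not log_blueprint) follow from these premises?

No

Premise 4 is O(not log_blueprint → close_hatch); even if O(close_hatch) held, inferring O(not log_blueprint) would be affirming the consequent — invalid.
No other premise forces O(not log_blueprint). An ideal world satisfying every premise can still have not log_blueprint false, so O(not log_blueprint) is not derivable.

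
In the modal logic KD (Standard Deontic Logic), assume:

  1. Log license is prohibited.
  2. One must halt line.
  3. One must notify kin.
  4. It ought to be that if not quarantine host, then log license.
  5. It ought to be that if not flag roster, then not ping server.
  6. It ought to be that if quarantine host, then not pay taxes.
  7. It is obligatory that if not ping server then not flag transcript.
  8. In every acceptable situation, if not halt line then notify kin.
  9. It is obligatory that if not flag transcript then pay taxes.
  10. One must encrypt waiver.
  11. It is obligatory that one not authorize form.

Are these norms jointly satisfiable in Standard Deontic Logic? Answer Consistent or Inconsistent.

Consistent

Premise 8 is O(¬halt_line → notify_kin); even if O(notify_kin) held, inferring O(¬halt_line) would be affirming the consequent — invalid.
So O(¬halt_line) is not derivable, and the apparent clash with O(halt_line) does not arise.
A world satisfying every obligation exists (e.g. authorize_form=false, encrypt_waiver=true, flag_roster=true, flag_transcript=true, halt_line=true, log_license=false, notify_kin=true, pay_taxes=false, ping_server=true, quarantine_host=true); no atom is both obligatory and forbidden, so the set is consistent.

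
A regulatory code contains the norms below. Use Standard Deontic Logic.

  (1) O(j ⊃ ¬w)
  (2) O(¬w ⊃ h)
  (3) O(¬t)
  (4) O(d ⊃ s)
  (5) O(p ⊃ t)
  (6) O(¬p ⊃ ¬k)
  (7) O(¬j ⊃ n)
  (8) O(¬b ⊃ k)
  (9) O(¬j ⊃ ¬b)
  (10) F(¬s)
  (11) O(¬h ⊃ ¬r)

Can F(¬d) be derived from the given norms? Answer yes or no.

No

Premise 4 is O(d ⊃ s); even if O(s) held, inferring O(d) would be affirming the consequent — invalid.
No other premise forces O(d). An ideal world satisfying every premise can still have ¬d true, so F(¬d) is not derivable.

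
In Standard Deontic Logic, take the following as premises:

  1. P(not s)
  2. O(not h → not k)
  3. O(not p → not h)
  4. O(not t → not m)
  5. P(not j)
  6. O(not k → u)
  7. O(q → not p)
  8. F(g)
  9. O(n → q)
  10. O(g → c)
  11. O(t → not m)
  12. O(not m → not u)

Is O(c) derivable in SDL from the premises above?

No

Premise 10 is O(g → c), but O(g) is not derivable from the premises, so it does not yield O(c).
No other premise forces O(c). An ideal world satisfying every premise can still have c false, so O(c) is not derivable.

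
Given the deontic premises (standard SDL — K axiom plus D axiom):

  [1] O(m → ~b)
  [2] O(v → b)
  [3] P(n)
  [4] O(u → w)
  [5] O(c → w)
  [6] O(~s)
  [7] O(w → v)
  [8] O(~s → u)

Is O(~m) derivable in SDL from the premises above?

From premise 6 we have O(~s).
Applying K to premise 8 (O(~s → u)) and O(~s) yields O(u).
From O(u) and premise 4, O(u → w), we obtain O(w).
From O(w) and premise 7, O(w → v), we obtain O(v).
Applying K to premise 2 (O(v → b)) and O(v) yields O(b).
The contrapositive of premise 1 (O(m → ~b)) is O(b → ~m), and O(b) is already established, so O(~m).
Premises 3, 5 do not contribute to this derivation.
So O(~m) follows.

Yes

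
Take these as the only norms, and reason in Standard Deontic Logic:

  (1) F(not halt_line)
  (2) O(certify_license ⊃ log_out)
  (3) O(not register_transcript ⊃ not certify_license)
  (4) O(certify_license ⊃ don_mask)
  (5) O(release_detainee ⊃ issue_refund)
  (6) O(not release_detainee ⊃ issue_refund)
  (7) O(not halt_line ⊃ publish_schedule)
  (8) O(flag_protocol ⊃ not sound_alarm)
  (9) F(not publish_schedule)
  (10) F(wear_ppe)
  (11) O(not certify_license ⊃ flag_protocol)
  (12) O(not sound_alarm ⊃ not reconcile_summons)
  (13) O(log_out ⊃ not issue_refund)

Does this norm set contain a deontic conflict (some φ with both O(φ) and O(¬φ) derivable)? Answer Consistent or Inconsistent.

Consistent

Premise 7 is O(not halt_line ⊃ publish_schedule); even if O(publish_schedule) held, inferring O(not halt_line) would be affirming the consequent — invalid.
So O(not halt_line) is not derivable, and the apparent clash with O(halt_line) does not arise.
A world satisfying every obligation exists (e.g. certify_license=false, don_mask=false, flag_protocol=true, halt_line=true, issue_refund=true, log_out=false, publish_schedule=true, reconcile_summons=false, register_transcript=false, release_detainee=false, sound_alarm=false, wear_ppe=false); no atom is both obligatory and forbidden, so the set is consistent.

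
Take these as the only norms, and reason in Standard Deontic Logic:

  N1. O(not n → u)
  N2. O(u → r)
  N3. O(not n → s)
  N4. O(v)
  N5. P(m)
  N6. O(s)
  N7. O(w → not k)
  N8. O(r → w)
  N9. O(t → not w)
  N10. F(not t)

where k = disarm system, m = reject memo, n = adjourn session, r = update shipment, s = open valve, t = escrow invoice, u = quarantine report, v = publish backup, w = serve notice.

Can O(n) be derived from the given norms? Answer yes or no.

Yes

Premise 10, F(not t), is equivalent to O(t).
Applying K to premise 9 (O(t → not w)) and O(t) yields O(not w).
Premise 8, O(r → w), contraposes to O(not w → not r); with O(not w) we get O(not r).
The contrapositive of premise 2 (O(u → r)) is O(not r → not u), and O(not r) is already established, so O(not u).
Premise 1 is O(not n → u); contrapositively O(not u → n). Since O(not u) holds, K gives O(n).
Premises 3, 4, 5, 6, 7 do not contribute to this derivation.
So O(n) follows.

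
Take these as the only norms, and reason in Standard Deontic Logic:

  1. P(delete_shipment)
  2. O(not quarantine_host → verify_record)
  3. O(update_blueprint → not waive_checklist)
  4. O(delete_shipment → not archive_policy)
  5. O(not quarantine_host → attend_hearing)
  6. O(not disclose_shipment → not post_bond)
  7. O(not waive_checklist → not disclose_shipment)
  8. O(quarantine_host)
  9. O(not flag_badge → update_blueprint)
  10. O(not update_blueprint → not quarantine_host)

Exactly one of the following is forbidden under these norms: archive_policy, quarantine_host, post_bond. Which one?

post_bond

Premise 8 states O(quarantine_host) outright.
Premise 10 is O(not update_blueprint → not quarantine_host); contrapositively O(quarantine_host → update_blueprint). Since O(quarantine_host) holds, K gives O(update_blueprint).
From O(update_blueprint) and premise 3, O(update_blueprint → not waive_checklist), we obtain O(not waive_checklist).
With premise 7, O(not waive_checklist → not disclose_shipment), the K-axiom yields O(not disclose_shipment).
Premise 6 is O(not disclose_shipment → not post_bond); since O(not disclose_shipment), deontic closure gives O(not post_bond).
So O(not post_bond) holds, i.e. post_bond is forbidden. None of the other listed options is forbidden under the premises.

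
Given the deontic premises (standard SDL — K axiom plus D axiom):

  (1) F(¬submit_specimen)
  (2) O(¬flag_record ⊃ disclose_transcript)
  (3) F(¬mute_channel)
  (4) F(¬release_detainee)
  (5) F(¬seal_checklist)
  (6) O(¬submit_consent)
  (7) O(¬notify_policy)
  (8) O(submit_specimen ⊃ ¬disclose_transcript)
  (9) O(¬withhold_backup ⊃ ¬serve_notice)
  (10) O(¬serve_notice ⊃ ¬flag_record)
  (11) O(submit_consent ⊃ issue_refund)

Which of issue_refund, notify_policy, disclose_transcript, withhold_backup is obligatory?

withhold_backup

F(¬submit_specimen) at premise 1 means O(submit_specimen).
With premise 8, O(submit_specimen ⊃ ¬disclose_transcript), the K-axiom yields O(¬disclose_transcript).
The contrapositive of premise 2 (O(¬flag_record ⊃ disclose_transcript)) is O(¬disclose_transcript ⊃ flag_record), and O(¬disclose_transcript) is already established, so O(flag_record).
Premise 10 is O(¬serve_notice ⊃ ¬flag_record); contrapositively O(flag_record ⊃ serve_notice). Since O(flag_record) holds, K gives O(serve_notice).
Premise 9, O(¬withhold_backup ⊃ ¬serve_notice), contraposes to O(serve_notice ⊃ withhold_backup); with O(serve_notice) we get O(withhold_backup).
So O(withhold_backup) holds — withhold_backup is obligatory. None of the other listed options is made obligatory by any chain of premises.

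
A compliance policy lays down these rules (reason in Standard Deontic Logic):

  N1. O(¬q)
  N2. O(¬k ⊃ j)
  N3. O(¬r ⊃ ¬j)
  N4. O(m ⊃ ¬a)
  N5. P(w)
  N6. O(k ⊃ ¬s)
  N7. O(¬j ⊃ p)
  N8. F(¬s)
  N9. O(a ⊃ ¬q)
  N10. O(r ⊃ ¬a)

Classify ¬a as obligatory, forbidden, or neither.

F(¬s) at premise 8 means O(s).
Premise 6, O(k ⊃ ¬s), contraposes to O(s ⊃ ¬k); with O(s) we get O(¬k).
From O(¬k) and premise 2, O(¬k ⊃ j), we obtain O(j).
The contrapositive of premise 3 (O(¬r ⊃ ¬j)) is O(j ⊃ r), and O(j) is already established, so O(r).
Premise 10 is O(r ⊃ ¬a); since O(r), deontic closure gives O(¬a).
Premises 1, 4, 5, 7, 9 do not contribute to this derivation.
Hence ¬a is obligatory.

Obligatory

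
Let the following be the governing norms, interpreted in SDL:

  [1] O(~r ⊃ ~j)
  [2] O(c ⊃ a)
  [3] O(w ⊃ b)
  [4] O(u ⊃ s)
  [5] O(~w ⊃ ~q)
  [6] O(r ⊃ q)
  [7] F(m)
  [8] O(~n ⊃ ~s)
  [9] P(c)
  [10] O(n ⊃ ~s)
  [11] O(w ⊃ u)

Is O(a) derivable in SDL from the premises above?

No

Premise 2 is O(c ⊃ a), but O(c) is not derivable from the premises (the permission P(c) asserts only ~O(~c), not O(c)), so it does not yield O(a).
No other premise forces O(a). An ideal world satisfying every premise can still have a false, so O(a) is not derivable.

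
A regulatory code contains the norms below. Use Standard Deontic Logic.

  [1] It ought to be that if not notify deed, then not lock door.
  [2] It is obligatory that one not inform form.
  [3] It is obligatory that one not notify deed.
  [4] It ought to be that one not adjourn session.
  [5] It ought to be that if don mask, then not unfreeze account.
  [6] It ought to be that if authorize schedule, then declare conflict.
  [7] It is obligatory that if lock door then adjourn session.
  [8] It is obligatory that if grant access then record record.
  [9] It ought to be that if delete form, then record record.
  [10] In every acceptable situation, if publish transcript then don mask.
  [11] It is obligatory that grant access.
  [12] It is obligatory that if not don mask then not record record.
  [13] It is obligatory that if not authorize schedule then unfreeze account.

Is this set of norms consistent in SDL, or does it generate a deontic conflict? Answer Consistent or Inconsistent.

Consistent

Premise 7 is O(lock_door → adjourn_session), but O(lock_door) is not derivable from the premises, so it does not yield O(adjourn_session).
So O(adjourn_session) is not derivable, and the apparent clash with O(¬adjourn_session) does not arise.
A world satisfying every obligation exists (e.g. adjourn_session=false, authorize_schedule=true, declare_conflict=true, delete_form=false, don_mask=true, grant_access=true, inform_form=false, lock_door=false, notify_deed=false, publish_transcript=false, record_record=true, unfreeze_account=false); no atom is both obligatory and forbidden, so the set is consistent.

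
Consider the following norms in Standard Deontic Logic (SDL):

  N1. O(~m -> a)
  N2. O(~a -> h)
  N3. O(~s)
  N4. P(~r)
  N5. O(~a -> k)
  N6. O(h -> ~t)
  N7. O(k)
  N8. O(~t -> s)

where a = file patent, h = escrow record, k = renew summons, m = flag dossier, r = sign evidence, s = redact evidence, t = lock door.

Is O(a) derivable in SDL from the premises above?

Premise 3 states O(~s) outright.
Premise 8, O(~t -> s), contraposes to O(~s -> t); with O(~s) we get O(t).
Premise 6 is O(h -> ~t); contrapositively O(t -> ~h). Since O(t) holds, K gives O(~h).
Premise 2, O(~a -> h), contraposes to O(~h -> a); with O(~h) we get O(a).
Premises 1, 4, 5, 7 do not contribute to this derivation.
So O(a) follows.

Yes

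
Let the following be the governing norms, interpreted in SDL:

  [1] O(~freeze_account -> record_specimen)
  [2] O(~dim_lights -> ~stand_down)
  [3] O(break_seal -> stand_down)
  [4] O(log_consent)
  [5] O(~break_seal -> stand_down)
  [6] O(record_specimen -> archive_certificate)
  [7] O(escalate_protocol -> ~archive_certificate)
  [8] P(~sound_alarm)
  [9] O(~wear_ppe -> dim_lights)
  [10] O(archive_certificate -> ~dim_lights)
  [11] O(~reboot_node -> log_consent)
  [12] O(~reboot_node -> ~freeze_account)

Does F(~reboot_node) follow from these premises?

Yes

Premises 5 and 3 are O(~break_seal -> stand_down) and O(break_seal -> stand_down); every ideal world satisfies ~break_seal or break_seal, so in either case stand_down holds — hence O(stand_down).
Premise 2, O(~dim_lights -> ~stand_down), contraposes to O(stand_down -> dim_lights); with O(stand_down) we get O(dim_lights).
The contrapositive of premise 10 (O(archive_certificate -> ~dim_lights)) is O(dim_lights -> ~archive_certificate), and O(dim_lights) is already established, so O(~archive_certificate).
Premise 6 is O(record_specimen -> archive_certificate); contrapositively O(~archive_certificate -> ~record_specimen). Since O(~archive_certificate) holds, K gives O(~record_specimen).
The contrapositive of premise 1 (O(~freeze_account -> record_specimen)) is O(~record_specimen -> freeze_account), and O(~record_specimen) is already established, so O(freeze_account).
Premise 12 is O(~reboot_node -> ~freeze_account); contrapositively O(freeze_account -> reboot_node). Since O(freeze_account) holds, K gives O(reboot_node).
Premises 4, 7, 8, 9, 11 do not contribute to this derivation.
So O(reboot_node) holds, i.e. F(~reboot_node). The claim follows.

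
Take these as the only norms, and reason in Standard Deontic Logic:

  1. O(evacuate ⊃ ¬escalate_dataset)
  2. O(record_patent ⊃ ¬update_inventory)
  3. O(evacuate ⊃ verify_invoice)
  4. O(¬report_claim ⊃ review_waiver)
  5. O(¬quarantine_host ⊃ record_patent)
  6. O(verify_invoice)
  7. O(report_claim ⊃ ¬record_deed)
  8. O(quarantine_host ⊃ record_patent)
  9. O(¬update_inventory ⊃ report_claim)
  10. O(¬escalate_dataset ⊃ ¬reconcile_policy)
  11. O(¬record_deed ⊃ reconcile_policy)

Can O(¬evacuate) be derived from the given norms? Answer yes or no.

Premises 8 and 5 are O(quarantine_host ⊃ record_patent) and O(¬quarantine_host ⊃ record_patent); every ideal world satisfies quarantine_host or ¬quarantine_host, so in either case record_patent holds — hence O(record_patent).
Applying K to premise 2 (O(record_patent ⊃ ¬update_inventory)) and O(record_patent) yields O(¬update_inventory).
Applying K to premise 9 (O(¬update_inventory ⊃ report_claim)) and O(¬update_inventory) yields O(report_claim).
Premise 7 is O(report_claim ⊃ ¬record_deed); since O(report_claim), deontic closure gives O(¬record_deed).
With premise 11, O(¬record_deed ⊃ reconcile_policy), the K-axiom yields O(reconcile_policy).
Premise 10 is O(¬escalate_dataset ⊃ ¬reconcile_policy); contrapositively O(reconcile_policy ⊃ escalate_dataset). Since O(reconcile_policy) holds, K gives O(escalate_dataset).
The contrapositive of premise 1 (O(evacuate ⊃ ¬escalate_dataset)) is O(escalate_dataset ⊃ ¬evacuate), and O(escalate_dataset) is already established, so O(¬evacuate).
Premises 3, 4, 6 do not contribute to this derivation.
So O(¬evacuate) follows.

Yes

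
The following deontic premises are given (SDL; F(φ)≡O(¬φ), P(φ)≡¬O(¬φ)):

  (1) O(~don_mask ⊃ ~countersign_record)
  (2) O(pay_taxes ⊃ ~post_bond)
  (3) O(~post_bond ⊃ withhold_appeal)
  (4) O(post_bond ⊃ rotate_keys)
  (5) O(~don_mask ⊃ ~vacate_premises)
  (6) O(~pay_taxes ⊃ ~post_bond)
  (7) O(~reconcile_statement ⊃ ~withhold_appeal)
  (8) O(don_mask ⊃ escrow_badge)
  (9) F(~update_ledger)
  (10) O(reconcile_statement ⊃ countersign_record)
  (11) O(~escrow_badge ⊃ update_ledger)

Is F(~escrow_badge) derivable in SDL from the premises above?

By case analysis on ~pay_taxes: premise 6 gives O(~pay_taxes ⊃ ~post_bond) and premise 2 gives O(pay_taxes ⊃ ~post_bond), so O(~post_bond) either way.
Applying K to premise 3 (O(~post_bond ⊃ withhold_appeal)) and O(~post_bond) yields O(withhold_appeal).
The contrapositive of premise 7 (O(~reconcile_statement ⊃ ~withhold_appeal)) is O(withhold_appeal ⊃ reconcile_statement), and O(withhold_appeal) is already established, so O(reconcile_statement).
With premise 10, O(reconcile_statement ⊃ countersign_record), the K-axiom yields O(countersign_record).
The contrapositive of premise 1 (O(~don_mask ⊃ ~countersign_record)) is O(countersign_record ⊃ don_mask), and O(countersign_record) is already established, so O(don_mask).
With premise 8, O(don_mask ⊃ escrow_badge), the K-axiom yields O(escrow_badge).
Premises 4, 5, 9, 11 do not contribute to this derivation.
So O(escrow_badge) holds, i.e. F(~escrow_badge). The claim follows.

Yes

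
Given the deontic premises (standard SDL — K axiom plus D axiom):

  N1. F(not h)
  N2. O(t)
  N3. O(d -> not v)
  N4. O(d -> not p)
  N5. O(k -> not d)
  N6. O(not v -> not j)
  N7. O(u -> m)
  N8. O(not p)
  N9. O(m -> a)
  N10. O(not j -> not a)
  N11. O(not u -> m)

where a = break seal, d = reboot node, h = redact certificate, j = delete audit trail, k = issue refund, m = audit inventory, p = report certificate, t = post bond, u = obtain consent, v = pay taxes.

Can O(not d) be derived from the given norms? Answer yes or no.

Yes

Premises 7 and 11 cover both cases: O(u -> m) and O(not u -> m). Since u ∨ not u is a tautology, O(m) follows.
With premise 9, O(m -> a), the K-axiom yields O(a).
Premise 10 is O(not j -> not a); contrapositively O(a -> j). Since O(a) holds, K gives O(j).
The contrapositive of premise 6 (O(not v -> not j)) is O(j -> v), and O(j) is already established, so O(v).
The contrapositive of premise 3 (O(d -> not v)) is O(v -> not d), and O(v) is already established, so O(not d).
Premises 1, 2, 4, 5, 8 do not contribute to this derivation.
So O(not d) follows.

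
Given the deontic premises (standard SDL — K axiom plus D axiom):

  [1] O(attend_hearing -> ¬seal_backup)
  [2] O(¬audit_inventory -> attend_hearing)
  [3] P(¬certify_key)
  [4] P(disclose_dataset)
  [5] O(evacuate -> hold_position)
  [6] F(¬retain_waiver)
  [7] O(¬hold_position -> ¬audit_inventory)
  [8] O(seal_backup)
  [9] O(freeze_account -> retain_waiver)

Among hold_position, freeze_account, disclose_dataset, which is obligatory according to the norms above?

Premise 8 gives O(seal_backup).
Premise 1, O(attend_hearing -> ¬seal_backup), contraposes to O(seal_backup -> ¬attend_hearing); with O(seal_backup) we get O(¬attend_hearing).
Premise 2, O(¬audit_inventory -> attend_hearing), contraposes to O(¬attend_hearing -> audit_inventory); with O(¬attend_hearing) we get O(audit_inventory).
Premise 7 is O(¬hold_position -> ¬audit_inventory); contrapositively O(audit_inventory -> hold_position). Since O(audit_inventory) holds, K gives O(hold_position).
So O(hold_position) holds — hold_position is obligatory. None of the other listed options is made obligatory by any chain of premises.

hold_position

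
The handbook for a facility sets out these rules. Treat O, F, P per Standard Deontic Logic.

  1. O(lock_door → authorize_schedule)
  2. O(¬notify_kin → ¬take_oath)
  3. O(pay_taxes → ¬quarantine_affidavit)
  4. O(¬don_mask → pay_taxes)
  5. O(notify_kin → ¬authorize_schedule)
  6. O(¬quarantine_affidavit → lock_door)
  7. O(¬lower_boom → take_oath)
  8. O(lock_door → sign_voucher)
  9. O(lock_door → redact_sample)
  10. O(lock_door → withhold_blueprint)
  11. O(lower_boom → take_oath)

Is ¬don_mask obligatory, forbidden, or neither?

Forbidden

By case analysis on ¬lower_boom: premise 7 gives O(¬lower_boom → take_oath) and premise 11 gives O(lower_boom → take_oath), so O(take_oath) either way.
The contrapositive of premise 2 (O(¬notify_kin → ¬take_oath)) is O(take_oath → notify_kin), and O(take_oath) is already established, so O(notify_kin).
With premise 5, O(notify_kin → ¬authorize_schedule), the K-axiom yields O(¬authorize_schedule).
Premise 1, O(lock_door → authorize_schedule), contraposes to O(¬authorize_schedule → ¬lock_door); with O(¬authorize_schedule) we get O(¬lock_door).
The contrapositive of premise 6 (O(¬quarantine_affidavit → lock_door)) is O(¬lock_door → quarantine_affidavit), and O(¬lock_door) is already established, so O(quarantine_affidavit).
Premise 3, O(pay_taxes → ¬quarantine_affidavit), contraposes to O(quarantine_affidavit → ¬pay_taxes); with O(quarantine_affidavit) we get O(¬pay_taxes).
Premise 4 is O(¬don_mask → pay_taxes); contrapositively O(¬pay_taxes → don_mask). Since O(¬pay_taxes) holds, K gives O(don_mask).
Premises 8, 9, 10 do not contribute to this derivation.
Thus O(don_mask), which is F(¬don_mask): ¬don_mask is forbidden.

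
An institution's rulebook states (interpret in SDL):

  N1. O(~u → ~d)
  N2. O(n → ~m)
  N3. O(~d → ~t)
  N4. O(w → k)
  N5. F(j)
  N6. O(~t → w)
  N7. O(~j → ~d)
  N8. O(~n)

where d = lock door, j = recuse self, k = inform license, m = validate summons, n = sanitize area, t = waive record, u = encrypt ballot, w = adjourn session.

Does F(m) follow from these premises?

No

Premise 2 is O(n → ~m), but O(n) is not derivable from the premises, so it does not yield O(~m).
No other premise forces O(~m). An ideal world satisfying every premise can still have m true, so F(m) is not derivable.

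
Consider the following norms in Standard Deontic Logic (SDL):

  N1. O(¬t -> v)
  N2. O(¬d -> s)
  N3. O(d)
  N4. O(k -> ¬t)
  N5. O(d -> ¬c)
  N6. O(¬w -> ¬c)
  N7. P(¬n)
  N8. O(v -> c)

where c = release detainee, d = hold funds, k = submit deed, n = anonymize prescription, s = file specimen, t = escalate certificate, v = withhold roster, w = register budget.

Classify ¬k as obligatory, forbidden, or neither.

From premise 3 we have O(d).
Premise 5 is O(d -> ¬c); since O(d), deontic closure gives O(¬c).
The contrapositive of premise 8 (O(v -> c)) is O(¬c -> ¬v), and O(¬c) is already established, so O(¬v).
Premise 1, O(¬t -> v), contraposes to O(¬v -> t); with O(¬v) we get O(t).
The contrapositive of premise 4 (O(k -> ¬t)) is O(t -> ¬k), and O(t) is already established, so O(¬k).
Premises 2, 6, 7 do not contribute to this derivation.
Hence ¬k is obligatory.

Obligatory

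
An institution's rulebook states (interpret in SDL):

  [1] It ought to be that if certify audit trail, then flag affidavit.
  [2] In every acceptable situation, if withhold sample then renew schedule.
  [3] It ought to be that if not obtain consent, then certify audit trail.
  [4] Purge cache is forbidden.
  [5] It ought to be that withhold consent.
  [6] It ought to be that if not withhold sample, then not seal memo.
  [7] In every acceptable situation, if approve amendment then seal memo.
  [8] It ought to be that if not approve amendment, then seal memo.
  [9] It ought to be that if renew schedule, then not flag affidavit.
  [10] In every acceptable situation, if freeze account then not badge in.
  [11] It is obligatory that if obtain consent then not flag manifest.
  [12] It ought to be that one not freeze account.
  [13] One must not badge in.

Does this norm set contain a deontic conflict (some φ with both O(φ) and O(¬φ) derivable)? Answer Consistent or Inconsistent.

Consistent

Premise 10 is O(freeze_account → ¬badge_in); even if O(¬badge_in) held, inferring O(freeze_account) would be affirming the consequent — invalid.
So O(freeze_account) is not derivable, and the apparent clash with O(¬freeze_account) does not arise.
A world satisfying every obligation exists (e.g. approve_amendment=false, badge_in=false, certify_audit_trail=false, flag_affidavit=false, flag_manifest=false, freeze_account=false, obtain_consent=true, purge_cache=false, renew_schedule=true, seal_memo=true, withhold_consent=true, withhold_sample=true); no atom is both obligatory and forbidden, so the set is consistent.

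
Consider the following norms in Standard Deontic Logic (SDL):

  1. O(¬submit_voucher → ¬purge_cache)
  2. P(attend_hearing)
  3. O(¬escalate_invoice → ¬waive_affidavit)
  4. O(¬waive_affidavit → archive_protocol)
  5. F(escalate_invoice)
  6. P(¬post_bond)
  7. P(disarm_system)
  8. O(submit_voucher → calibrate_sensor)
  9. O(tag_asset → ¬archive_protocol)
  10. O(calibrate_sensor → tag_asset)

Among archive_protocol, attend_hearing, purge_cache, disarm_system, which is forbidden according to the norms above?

purge_cache

Premise 5, F(escalate_invoice), is equivalent to O(¬escalate_invoice).
From O(¬escalate_invoice) and premise 3, O(¬escalate_invoice → ¬waive_affidavit), we obtain O(¬waive_affidavit).
With premise 4, O(¬waive_affidavit → archive_protocol), the K-axiom yields O(archive_protocol).
Premise 9 is O(tag_asset → ¬archive_protocol); contrapositively O(archive_protocol → ¬tag_asset). Since O(archive_protocol) holds, K gives O(¬tag_asset).
Premise 10, O(calibrate_sensor → tag_asset), contraposes to O(¬tag_asset → ¬calibrate_sensor); with O(¬tag_asset) we get O(¬calibrate_sensor).
Premise 8 is O(submit_voucher → calibrate_sensor); contrapositively O(¬calibrate_sensor → ¬submit_voucher). Since O(¬calibrate_sensor) holds, K gives O(¬submit_voucher).
Premise 1 is O(¬submit_voucher → ¬purge_cache); since O(¬submit_voucher), deontic closure gives O(¬purge_cache).
So O(¬purge_cache) holds, i.e. purge_cache is forbidden. None of the other listed options is forbidden under the premises.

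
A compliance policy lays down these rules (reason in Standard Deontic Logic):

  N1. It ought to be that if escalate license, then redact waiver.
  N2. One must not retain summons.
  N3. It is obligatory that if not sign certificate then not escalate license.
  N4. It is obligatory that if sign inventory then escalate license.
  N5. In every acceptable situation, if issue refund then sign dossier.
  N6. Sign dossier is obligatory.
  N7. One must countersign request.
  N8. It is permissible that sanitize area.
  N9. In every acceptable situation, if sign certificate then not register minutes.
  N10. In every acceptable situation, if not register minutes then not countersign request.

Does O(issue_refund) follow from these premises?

Premise 5 is O(issue_refund → sign_dossier); even if O(sign_dossier) held, inferring O(issue_refund) would be affirming the consequent — invalid.
No other premise forces O(issue_refund). An ideal world satisfying every premise can still have issue_refund false, so O(issue_refund) is not derivable.

No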